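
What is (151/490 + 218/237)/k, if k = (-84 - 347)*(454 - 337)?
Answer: -142607/5856087510 ≈ -2.4352e-5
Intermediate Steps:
k = -50427 (k = -431*117 = -50427)
(151/490 + 218/237)/k = (151/490 + 218/237)/(-50427) = (151*(1/490) + 218*(1/237))*(-1/50427) = (151/490 + 218/237)*(-1/50427) = (142607/116130)*(-1/50427) = -142607/5856087510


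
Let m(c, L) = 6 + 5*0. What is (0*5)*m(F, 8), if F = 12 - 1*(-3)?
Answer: 0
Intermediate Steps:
F = 15 (F = 12 + 3 = 15)
m(c, L) = 6 (m(c, L) = 6 + 0 = 6)
(0*5)*m(F, 8) = (0*5)*6 = 0*6 = 0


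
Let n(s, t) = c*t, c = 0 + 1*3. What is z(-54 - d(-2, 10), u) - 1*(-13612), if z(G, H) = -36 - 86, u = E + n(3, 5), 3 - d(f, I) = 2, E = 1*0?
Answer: 13490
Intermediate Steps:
E = 0
c = 3 (c = 0 + 3 = 3)
n(s, t) = 3*t
d(f, I) = 1 (d(f, I) = 3 - 1*2 = 3 - 2 = 1)
u = 15 (u = 0 + 3*5 = 0 + 15 = 15)
z(G, H) = -122
z(-54 - d(-2, 10), u) - 1*(-13612) = -122 - 1*(-13612) = -122 + 13612 = 13490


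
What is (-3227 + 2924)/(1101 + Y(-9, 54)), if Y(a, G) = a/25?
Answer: -2525/9172 ≈ -0.27529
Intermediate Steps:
Y(a, G) = a/25 (Y(a, G) = a*(1/25) = a/25)
(-3227 + 2924)/(1101 + Y(-9, 54)) = (-3227 + 2924)/(1101 + (1/25)*(-9)) = -303/(1101 - 9/25) = -303/27516/25 = -303*25/27516 = -2525/9172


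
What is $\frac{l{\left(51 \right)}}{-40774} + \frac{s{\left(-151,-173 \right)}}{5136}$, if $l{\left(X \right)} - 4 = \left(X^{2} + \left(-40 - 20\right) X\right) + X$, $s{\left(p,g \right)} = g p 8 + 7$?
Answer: $\frac{4261736989}{104707632} \approx 40.701$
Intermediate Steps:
$s{\left(p,g \right)} = 7 + 8 g p$ ($s{\left(p,g \right)} = 8 g p + 7 = 7 + 8 g p$)
$l{\left(X \right)} = 4 + X^{2} - 59 X$ ($l{\left(X \right)} = 4 + \left(\left(X^{2} + \left(-40 - 20\right) X\right) + X\right) = 4 + \left(\left(X^{2} - 60 X\right) + X\right) = 4 + \left(X^{2} - 59 X\right) = 4 + X^{2} - 59 X$)
$\frac{l{\left(51 \right)}}{-40774} + \frac{s{\left(-151,-173 \right)}}{5136} = \frac{4 + 51^{2} - 3009}{-40774} + \frac{7 + 8 \left(-173\right) \left(-151\right)}{5136} = \left(4 + 2601 - 3009\right) \left(- \frac{1}{40774}\right) + \left(7 + 208984\right) \frac{1}{5136} = \left(-404\right) \left(- \frac{1}{40774}\right) + 208991 \cdot \frac{1}{5136} = \frac{202}{20387} + \frac{208991}{5136} = \frac{4261736989}{104707632}$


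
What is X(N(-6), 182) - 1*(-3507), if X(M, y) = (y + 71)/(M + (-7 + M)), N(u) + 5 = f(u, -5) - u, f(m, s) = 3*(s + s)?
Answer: 227702/65 ≈ 3503.1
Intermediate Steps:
f(m, s) = 6*s (f(m, s) = 3*(2*s) = 6*s)
N(u) = -35 - u (N(u) = -5 + (6*(-5) - u) = -5 + (-30 - u) = -35 - u)
X(M, y) = (71 + y)/(-7 + 2*M)
X(N(-6), 182) - 1*(-3507) = (71 + 182)/(-7 + 2*(-35 - 1*(-6))) - 1*(-3507) = 253/(-7 + 2*(-35 + 6)) + 3507 = 253/(-7 + 2*(-29)) + 3507 = 253/(-7 - 58) + 3507 = 253/(-65) + 3507 = -1/65*253 + 3507 = -253/65 + 3507 = 227702/65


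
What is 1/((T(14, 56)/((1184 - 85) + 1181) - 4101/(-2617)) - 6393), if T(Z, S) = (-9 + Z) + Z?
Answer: -314040/2007162983 ≈ -0.00015646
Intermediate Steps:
T(Z, S) = -9 + 2*Z
1/((T(14, 56)/((1184 - 85) + 1181) - 4101/(-2617)) - 6393) = 1/(((-9 + 2*14)/((1184 - 85) + 1181) - 4101/(-2617)) - 6393) = 1/(((-9 + 28)/(1099 + 1181) - 4101*(-1/2617)) - 6393) = 1/((19/2280 + 4101/2617) - 6393) = 1/((19*(1/2280) + 4101/2617) - 6393) = 1/((1/120 + 4101/2617) - 6393) = 1/(494737/314040 - 6393) = 1/(-2007162983/314040) = -314040/2007162983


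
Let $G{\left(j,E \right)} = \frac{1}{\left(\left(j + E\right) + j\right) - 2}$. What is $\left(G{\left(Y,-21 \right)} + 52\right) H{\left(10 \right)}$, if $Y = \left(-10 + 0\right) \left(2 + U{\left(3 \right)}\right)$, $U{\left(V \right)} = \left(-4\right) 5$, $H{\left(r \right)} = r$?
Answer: $\frac{175250}{337} \approx 520.03$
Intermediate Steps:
$U{\left(V \right)} = -20$
$Y = 180$ ($Y = \left(-10 + 0\right) \left(2 - 20\right) = \left(-10\right) \left(-18\right) = 180$)
$G{\left(j,E \right)} = \frac{1}{-2 + E + 2 j}$ ($G{\left(j,E \right)} = \frac{1}{\left(\left(E + j\right) + j\right) - 2} = \frac{1}{\left(E + 2 j\right) - 2} = \frac{1}{-2 + E + 2 j}$)
$\left(G{\left(Y,-21 \right)} + 52\right) H{\left(10 \right)} = \left(\frac{1}{-2 - 21 + 2 \cdot 180} + 52\right) 10 = \left(\frac{1}{-2 - 21 + 360} + 52\right) 10 = \left(\frac{1}{337} + 52\right) 10 = \frac{17525}{337} \cdot 10 = \frac{175250}{337}$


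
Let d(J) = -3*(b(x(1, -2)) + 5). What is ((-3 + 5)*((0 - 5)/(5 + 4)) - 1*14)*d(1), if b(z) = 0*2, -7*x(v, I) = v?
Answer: 680/3 ≈ 226.67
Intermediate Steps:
x(v, I) = -v/7
b(z) = 0
d(J) = -15 (d(J) = -3*(0 + 5) = -3*5 = -15)
((-3 + 5)*((0 - 5)/(5 + 4)) - 1*14)*d(1) = ((-3 + 5)*((0 - 5)/(5 + 4)) - 1*14)*(-15) = (2*(-5/9) - 14)*(-15) = (-10/9 - 14)*(-15) = -136/9*(-15) = 680/3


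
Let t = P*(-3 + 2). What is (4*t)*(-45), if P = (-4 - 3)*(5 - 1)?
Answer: -5040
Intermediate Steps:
P = -28 (P = -7*4 = -28)
t = 28 (t = -28*(-3 + 2) = -28*(-1) = 28)
(4*t)*(-45) = (4*28)*(-45) = 112*(-45) = -5040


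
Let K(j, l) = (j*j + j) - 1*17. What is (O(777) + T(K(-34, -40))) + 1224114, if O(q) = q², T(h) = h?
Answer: 1828948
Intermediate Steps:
K(j, l) = -17 + j + j² (K(j, l) = (j² + j) - 17 = (j + j²) - 17 = -17 + j + j²)
(O(777) + T(K(-34, -40))) + 1224114 = (777² + (-17 - 34 + (-34)²)) + 1224114 = (603729 + (-17 - 34 + 1156)) + 1224114 = (603729 + 1105) + 1224114 = 604834 + 1224114 = 1828948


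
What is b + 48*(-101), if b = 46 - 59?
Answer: -4861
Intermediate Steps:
b = -13
b + 48*(-101) = -13 + 48*(-101) = -13 - 4848 = -4861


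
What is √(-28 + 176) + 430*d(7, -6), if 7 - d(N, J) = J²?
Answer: -12470 + 2*√37 ≈ -12458.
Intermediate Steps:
d(N, J) = 7 - J²
√(-28 + 176) + 430*d(7, -6) = √(-28 + 176) + 430*(7 - 1*(-6)²) = √148 + 430*(7 - 1*36) = 2*√37 + 430*(7 - 36) = 2*√37 + 430*(-29) = 2*√37 - 12470 = -12470 + 2*√37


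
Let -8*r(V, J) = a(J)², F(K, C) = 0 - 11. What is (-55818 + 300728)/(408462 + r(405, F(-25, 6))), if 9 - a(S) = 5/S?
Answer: 2963411/4942255 ≈ 0.59961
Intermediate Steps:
F(K, C) = -11
a(S) = 9 - 5/S
r(V, J) = -(9 - 5/J)²/8
(-55818 + 300728)/(408462 + r(405, F(-25, 6))) = (-55818 + 300728)/(408462 - ⅛*(-5 + 9*(-11))²/(-11)²) = 244910/(408462 - ⅛*1/121*(-5 - 99)²) = 244910/(408462 - ⅛*1/121*(-104)²) = 244910/(408462 - ⅛*1/121*10816) = 244910/(408462 - 1352/121) = 244910/(49422550/121) = 244910*(121/49422550) = 2963411/4942255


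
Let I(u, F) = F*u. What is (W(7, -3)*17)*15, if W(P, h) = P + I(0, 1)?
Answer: 1785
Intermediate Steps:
W(P, h) = P (W(P, h) = P + 1*0 = P + 0 = P)
(W(7, -3)*17)*15 = (7*17)*15 = 119*15 = 1785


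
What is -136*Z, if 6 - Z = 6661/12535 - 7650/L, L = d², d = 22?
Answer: -4388395844/1516735 ≈ -2893.3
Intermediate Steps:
L = 484 (L = 22² = 484)
Z = 64535233/3033470 (Z = 6 - (6661/12535 - 7650/484) = 6 - (6661*(1/12535) - 7650*1/484) = 6 - (6661/12535 - 3825/242) = 6 - 1*(-46334413/3033470) = 6 + 46334413/3033470 = 64535233/3033470 ≈ 21.274)
-136*Z = -136*64535233/3033470 = -4388395844/1516735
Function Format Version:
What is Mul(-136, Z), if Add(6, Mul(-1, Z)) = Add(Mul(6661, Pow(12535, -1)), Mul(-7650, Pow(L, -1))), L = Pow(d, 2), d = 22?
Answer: Rational(-4388395844, 1516735) ≈ -2893.3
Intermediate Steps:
L = 484 (L = Pow(22, 2) = 484)
Z = Rational(64535233, 3033470) (Z = Add(6, Mul(-1, Add(Mul(6661, Pow(12535, -1)), Mul(-7650, Pow(484, -1))))) = Add(6, Mul(-1, Add(Mul(6661, Rational(1, 12535)), Mul(-7650, Rational(1, 484))))) = Add(6, Mul(-1, Add(Rational(6661, 12535), Rational(-3825, 242)))) = Add(6, Mul(-1, Rational(-46334413, 3033470))) = Add(6, Rational(46334413, 3033470)) = Rational(64535233, 3033470) ≈ 21.274)
Mul(-136, Z) = Mul(-136, Rational(64535233, 3033470)) = Rational(-4388395844, 1516735)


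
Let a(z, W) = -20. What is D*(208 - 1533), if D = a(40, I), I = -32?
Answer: 26500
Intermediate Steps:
D = -20
D*(208 - 1533) = -20*(208 - 1533) = -20*(-1325) = 26500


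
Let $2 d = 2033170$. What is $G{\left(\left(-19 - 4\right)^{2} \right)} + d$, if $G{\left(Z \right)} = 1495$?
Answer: $1018080$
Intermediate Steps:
$d = 1016585$ ($d = \frac{1}{2} \cdot 2033170 = 1016585$)
$G{\left(\left(-19 - 4\right)^{2} \right)} + d = 1495 + 1016585 = 1018080$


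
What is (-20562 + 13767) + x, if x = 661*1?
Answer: -6134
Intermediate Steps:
x = 661
(-20562 + 13767) + x = (-20562 + 13767) + 661 = -6795 + 661 = -6134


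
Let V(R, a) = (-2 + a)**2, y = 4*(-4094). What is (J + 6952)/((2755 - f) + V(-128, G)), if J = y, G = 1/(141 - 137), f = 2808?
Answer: 150784/799 ≈ 188.72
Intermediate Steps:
y = -16376
G = 1/4 ≈ 0.25000
J = -16376
(J + 6952)/((2755 - f) + V(-128, G)) = (-16376 + 6952)/((2755 - 1*2808) + (-2 + 1/4)**2) = -9424/((2755 - 2808) + (-7/4)**2) = -9424/(-53 + 49/16) = -9424/(-799/16) = -9424*(-16/799) = 150784/799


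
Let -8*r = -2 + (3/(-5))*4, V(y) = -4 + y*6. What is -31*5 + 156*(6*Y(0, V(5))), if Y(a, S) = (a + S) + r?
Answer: 123479/5 ≈ 24696.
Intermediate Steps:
V(y) = -4 + 6*y
r = 11/20 (r = -(-2 + (3/(-5))*4)/8 = -(-2 + (3*(-⅕))*4)/8 = -(-2 - ⅗*4)/8 = -(-2 - 12/5)/8 = -⅛*(-22/5) = 11/20 ≈ 0.55000)
Y(a, S) = 11/20 + S + a (Y(a, S) = (a + S) + 11/20 = (S + a) + 11/20 = 11/20 + S + a)
-31*5 + 156*(6*Y(0, V(5))) = -31*5 + 156*(6*(11/20 + (-4 + 6*5) + 0)) = -155 + 156*(6*(11/20 + (-4 + 30) + 0)) = -155 + 156*(6*(11/20 + 26 + 0)) = -155 + 156*(6*(531/20)) = -155 + 156*(1593/10) = -155 + 124254/5 = 123479/5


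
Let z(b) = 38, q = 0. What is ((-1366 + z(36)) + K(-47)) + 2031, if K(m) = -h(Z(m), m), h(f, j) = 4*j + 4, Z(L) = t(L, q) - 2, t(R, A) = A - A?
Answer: 887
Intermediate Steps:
t(R, A) = 0
Z(L) = -2 (Z(L) = 0 - 2 = -2)
h(f, j) = 4 + 4*j
K(m) = -4 - 4*m (K(m) = -(4 + 4*m) = -4 - 4*m)
((-1366 + z(36)) + K(-47)) + 2031 = ((-1366 + 38) + (-4 - 4*(-47))) + 2031 = (-1328 + (-4 + 188)) + 2031 = (-1328 + 184) + 2031 = -1144 + 2031 = 887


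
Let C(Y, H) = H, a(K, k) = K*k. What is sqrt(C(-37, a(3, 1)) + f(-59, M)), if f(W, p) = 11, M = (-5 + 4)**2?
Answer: sqrt(14) ≈ 3.7417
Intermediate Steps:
M = 1 (M = (-1)**2 = 1)
sqrt(C(-37, a(3, 1)) + f(-59, M)) = sqrt(3*1 + 11) = sqrt(3 + 11) = sqrt(14)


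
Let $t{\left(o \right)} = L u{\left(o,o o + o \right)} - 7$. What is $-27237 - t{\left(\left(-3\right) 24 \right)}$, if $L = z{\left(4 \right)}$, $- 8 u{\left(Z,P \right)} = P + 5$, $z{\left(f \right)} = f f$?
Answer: $-16996$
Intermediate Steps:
$z{\left(f \right)} = f^{2}$
$u{\left(Z,P \right)} = - \frac{5}{8} - \frac{P}{8}$ ($u{\left(Z,P \right)} = - \frac{P + 5}{8} = - \frac{5 + P}{8} = - \frac{5}{8} - \frac{P}{8}$)
$L = 16$ ($L = 4^{2} = 16$)
$t{\left(o \right)} = -17 - 2 o - 2 o^{2}$ ($t{\left(o \right)} = 16 \left(- \frac{5}{8} - \frac{o o + o}{8}\right) - 7 = 16 \left(- \frac{5}{8} - \frac{o^{2} + o}{8}\right) - 7 = 16 \left(- \frac{5}{8} - \frac{o + o^{2}}{8}\right) - 7 = 16 \left(- \frac{5}{8} - \left(\frac{o}{8} + \frac{o^{2}}{8}\right)\right) - 7 = 16 \left(- \frac{5}{8} - \frac{o}{8} - \frac{o^{2}}{8}\right) - 7 = \left(-10 - 2 o - 2 o^{2}\right) - 7 = -17 - 2 o - 2 o^{2}$)
$-27237 - t{\left(\left(-3\right) 24 \right)} = -27237 - \left(-17 - 2 \left(\left(-3\right) 24\right) \left(1 - 72\right)\right) = -27237 - \left(-17 - - 144 \left(1 - 72\right)\right) = -27237 - \left(-17 - \left(-144\right) \left(-71\right)\right) = -27237 - \left(-17 - 10224\right) = -27237 - -10241 = -27237 + 10241 = -16996$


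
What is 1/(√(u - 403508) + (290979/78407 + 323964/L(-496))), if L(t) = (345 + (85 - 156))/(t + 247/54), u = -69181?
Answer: -603385401827634523944/350587871180669998614097465 - 3115405433180187*I*√52521/350587871180669998614097465 ≈ -1.7211e-6 - 2.0365e-9*I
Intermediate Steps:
L(t) = 274/(247/54 + t) (L(t) = (345 - 71)/(t + 247*(1/54)) = 274/(t + 247/54) = 274/(247/54 + t))
1/(√(u - 403508) + (290979/78407 + 323964/L(-496))) = 1/(√(-69181 - 403508) + (290979/78407 + 323964/((14796/(247 + 54*(-496)))))) = 1/(√(-472689) + (290979*(1/78407) + 323964/((14796/(247 - 26784))))) = 1/(3*I*√52521 + (290979/78407 + 323964/((14796/(-26537))))) = 1/(3*I*√52521 + (290979/78407 + 323964/((14796*(-1/26537))))) = 1/(3*I*√52521 + (290979/78407 + 323964/(-14796/26537))) = 1/(3*I*√52521 + (290979/78407 + 323964*(-26537/14796))) = 1/(3*I*√52521 + (290979/78407 - 238806463/411)) = 1/(3*I*√52521 - 18723978752072/32225277) = 1/(-18723978752072/32225277 + 3*I*√52521)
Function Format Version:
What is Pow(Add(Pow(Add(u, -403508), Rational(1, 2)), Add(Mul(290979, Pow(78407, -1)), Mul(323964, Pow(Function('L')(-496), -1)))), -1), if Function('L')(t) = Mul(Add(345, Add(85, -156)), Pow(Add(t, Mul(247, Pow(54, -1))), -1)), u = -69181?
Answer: Add(Rational(-603385401827634523944, 350587871180669998614097465), Mul(Rational(-3115405433180187, 350587871180669998614097465), I, Pow(52521, Rational(1, 2)))) ≈ Add(-1.7211e-6, Mul(-2.0365e-9, I))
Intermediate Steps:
Function('L')(t) = Mul(274, Pow(Add(Rational(247, 54), t), -1)) (Function('L')(t) = Mul(Add(345, -71), Pow(Add(t, Mul(247, Rational(1, 54))), -1)) = Mul(274, Pow(Add(t, Rational(247, 54)), -1)) = Mul(274, Pow(Add(Rational(247, 54), t), -1)))
Pow(Add(Pow(Add(u, -403508), Rational(1, 2)), Add(Mul(290979, Pow(78407, -1)), Mul(323964, Pow(Function('L')(-496), -1)))), -1) = Pow(Add(Pow(Add(-69181, -403508), Rational(1, 2)), Add(Mul(290979, Pow(78407, -1)), Mul(323964, Pow(Mul(14796, Pow(Add(247, Mul(54, -496)), -1)), -1)))), -1) = Pow(Add(Pow(-472689, Rational(1, 2)), Add(Mul(290979, Rational(1, 78407)), Mul(323964, Pow(Mul(14796, Pow(Add(247, -26784), -1)), -1)))), -1) = Pow(Add(Mul(3, I, Pow(52521, Rational(1, 2))), Add(Rational(290979, 78407), Mul(323964, Pow(Mul(14796, Pow(-26537, -1)), -1)))), -1) = Pow(Add(Mul(3, I, Pow(52521, Rational(1, 2))), Add(Rational(290979, 78407), Mul(323964, Pow(Mul(14796, Rational(-1, 26537)), -1)))), -1) = Pow(Add(Mul(3, I, Pow(52521, Rational(1, 2))), Add(Rational(290979, 78407), Mul(323964, Pow(Rational(-14796, 26537), -1)))), -1) = Pow(Add(Mul(3, I, Pow(52521, Rational(1, 2))), Add(Rational(290979, 78407), Mul(323964, Rational(-26537, 14796)))), -1) = Pow(Add(Mul(3, I, Pow(52521, Rational(1, 2))), Add(Rational(290979, 78407), Rational(-238806463, 411))), -1) = Pow(Add(Mul(3, I, Pow(52521, Rational(1, 2))), Rational(-18723978752072, 32225277)), -1) = Pow(Add(Rational(-18723978752072, 32225277), Mul(3, I, Pow(52521, Rational(1, 2)))), -1)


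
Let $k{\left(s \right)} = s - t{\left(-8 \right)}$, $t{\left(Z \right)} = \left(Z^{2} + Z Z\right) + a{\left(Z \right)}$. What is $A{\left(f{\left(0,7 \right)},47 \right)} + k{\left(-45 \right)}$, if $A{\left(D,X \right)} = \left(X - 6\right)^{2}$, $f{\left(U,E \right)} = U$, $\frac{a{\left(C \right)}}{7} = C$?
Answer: $1564$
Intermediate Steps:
$a{\left(C \right)} = 7 C$
$t{\left(Z \right)} = 2 Z^{2} + 7 Z$ ($t{\left(Z \right)} = \left(Z^{2} + Z Z\right) + 7 Z = \left(Z^{2} + Z^{2}\right) + 7 Z = 2 Z^{2} + 7 Z$)
$A{\left(D,X \right)} = \left(-6 + X\right)^{2}$
$k{\left(s \right)} = -72 + s$ ($k{\left(s \right)} = s - - 8 \left(7 + 2 \left(-8\right)\right) = s - - 8 \left(7 - 16\right) = s - \left(-8\right) \left(-9\right) = s - 72 = -72 + s$)
$A{\left(f{\left(0,7 \right)},47 \right)} + k{\left(-45 \right)} = \left(-6 + 47\right)^{2} - 117 = 41^{2} - 117 = 1681 - 117 = 1564$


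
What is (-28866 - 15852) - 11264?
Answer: -55982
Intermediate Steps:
(-28866 - 15852) - 11264 = -44718 - 11264 = -55982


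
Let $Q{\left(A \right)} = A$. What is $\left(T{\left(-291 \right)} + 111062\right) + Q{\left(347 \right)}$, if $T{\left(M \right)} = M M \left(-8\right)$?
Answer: $-566039$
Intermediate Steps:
$T{\left(M \right)} = - 8 M^{2}$ ($T{\left(M \right)} = M^{2} \left(-8\right) = - 8 M^{2}$)
$\left(T{\left(-291 \right)} + 111062\right) + Q{\left(347 \right)} = \left(- 8 \left(-291\right)^{2} + 111062\right) + 347 = \left(\left(-8\right) 84681 + 111062\right) + 347 = \left(-677448 + 111062\right) + 347 = -566386 + 347 = -566039$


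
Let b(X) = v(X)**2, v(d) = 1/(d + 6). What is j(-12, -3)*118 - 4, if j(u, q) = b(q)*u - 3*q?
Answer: 2702/3 ≈ 900.67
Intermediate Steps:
v(d) = 1/(6 + d)
b(X) = (6 + X)**(-2) (b(X) = (1/(6 + X))**2 = (6 + X)**(-2))
j(u, q) = -3*q + u/(6 + q)**2 (j(u, q) = u/(6 + q)**2 - 3*q = -3*q + u/(6 + q)**2)
j(-12, -3)*118 - 4 = (-3*(-3) - 12/(6 - 3)**2)*118 - 4 = (9 - 12/3**2)*118 - 4 = (9 - 12*1/9)*118 - 4 = (9 - 4/3)*118 - 4 = (23/3)*118 - 4 = 2714/3 - 4 = 2702/3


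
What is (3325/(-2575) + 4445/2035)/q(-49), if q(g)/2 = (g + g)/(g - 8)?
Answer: 10887/41921 ≈ 0.25970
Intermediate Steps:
q(g) = 4*g/(-8 + g) (q(g) = 2*((g + g)/(g - 8)) = 2*((2*g)/(-8 + g)) = 2*(2*g/(-8 + g)) = 4*g/(-8 + g))
(3325/(-2575) + 4445/2035)/q(-49) = (3325/(-2575) + 4445/2035)/((4*(-49)/(-8 - 49))) = (3325*(-1/2575) + 4445*(1/2035))/((4*(-49)/(-57))) = (-133/103 + 889/407)/((4*(-49)*(-1/57))) = 37436/(41921*(196/57)) = (37436/41921)*(57/196) = 10887/41921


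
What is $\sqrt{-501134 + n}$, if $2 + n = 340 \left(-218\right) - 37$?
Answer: $i \sqrt{575293} \approx 758.48 i$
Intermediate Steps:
$n = -74159$ ($n = -2 + \left(340 \left(-218\right) - 37\right) = -2 - 74157 = -74159$)
$\sqrt{-501134 + n} = \sqrt{-501134 - 74159} = \sqrt{-575293} = i \sqrt{575293}$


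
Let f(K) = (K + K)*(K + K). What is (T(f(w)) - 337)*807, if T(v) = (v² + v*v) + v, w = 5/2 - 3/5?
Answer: 47646894/625 ≈ 76235.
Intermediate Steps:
w = 19/10 (w = 5*(½) - 3*⅕ = 5/2 - ⅗ = 19/10 ≈ 1.9000)
f(K) = 4*K² (f(K) = (2*K)*(2*K) = 4*K²)
T(v) = v + 2*v² (T(v) = (v² + v²) + v = 2*v² + v = v + 2*v²)
(T(f(w)) - 337)*807 = ((4*(19/10)²)*(1 + 2*(4*(19/10)²)) - 337)*807 = ((4*(361/100))*(1 + 2*(4*(361/100))) - 337)*807 = (361*(1 + 2*(361/25))/25 - 337)*807 = (361*(1 + 722/25)/25 - 337)*807 = ((361/25)*(747/25) - 337)*807 = (269667/625 - 337)*807 = (59042/625)*807 = 47646894/625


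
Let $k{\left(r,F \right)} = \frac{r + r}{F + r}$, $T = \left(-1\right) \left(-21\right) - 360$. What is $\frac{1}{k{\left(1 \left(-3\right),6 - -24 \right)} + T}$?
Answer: $- \frac{9}{3053} \approx -0.0029479$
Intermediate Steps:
$T = -339$ ($T = 21 - 360 = -339$)
$k{\left(r,F \right)} = \frac{2 r}{F + r}$
$\frac{1}{k{\left(1 \left(-3\right),6 - -24 \right)} + T} = \frac{1}{\frac{2 \cdot 1 \left(-3\right)}{\left(6 - -24\right) + 1 \left(-3\right)} - 339} = \frac{1}{2 \left(-3\right) \frac{1}{\left(6 + 24\right) - 3} - 339} = \frac{1}{2 \left(-3\right) \frac{1}{30 - 3} - 339} = \frac{1}{2 \left(-3\right) \frac{1}{27} - 339} = \frac{1}{- \frac{2}{9} - 339} = \frac{1}{- \frac{3053}{9}} = - \frac{9}{3053}$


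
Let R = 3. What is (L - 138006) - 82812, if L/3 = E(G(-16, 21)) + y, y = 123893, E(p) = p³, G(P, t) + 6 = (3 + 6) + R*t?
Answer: 1013349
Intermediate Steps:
G(P, t) = 3 + 3*t (G(P, t) = -6 + ((3 + 6) + 3*t) = -6 + (9 + 3*t) = 3 + 3*t)
L = 1234167 (L = 3*((3 + 3*21)³ + 123893) = 3*((3 + 63)³ + 123893) = 3*(66³ + 123893) = 3*(287496 + 123893) = 3*411389 = 1234167)
(L - 138006) - 82812 = (1234167 - 138006) - 82812 = 1096161 - 82812 = 1013349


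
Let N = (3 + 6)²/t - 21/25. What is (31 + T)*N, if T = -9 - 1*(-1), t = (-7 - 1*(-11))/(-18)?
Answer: -420141/50 ≈ -8402.8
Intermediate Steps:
t = -2/9 (t = (-7 + 11)*(-1/18) = 4*(-1/18) = -2/9 ≈ -0.22222)
N = -18267/50 (N = (3 + 6)²/(-2/9) - 21/25 = 9²*(-9/2) - 21*1/25 = 81*(-9/2) - 21/25 = -729/2 - 21/25 = -18267/50 ≈ -365.34)
T = -8 (T = -9 + 1 = -8)
(31 + T)*N = (31 - 8)*(-18267/50) = 23*(-18267/50) = -420141/50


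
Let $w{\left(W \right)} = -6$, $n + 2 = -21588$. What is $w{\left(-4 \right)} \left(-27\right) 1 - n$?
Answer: $21752$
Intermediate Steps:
$n = -21590$ ($n = -2 - 21588 = -21590$)
$w{\left(-4 \right)} \left(-27\right) 1 - n = \left(-6\right) \left(-27\right) 1 - -21590 = 162 \cdot 1 + 21590 = 162 + 21590 = 21752$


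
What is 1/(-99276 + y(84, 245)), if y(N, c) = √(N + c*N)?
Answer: -8273/821308626 - √574/1642617252 ≈ -1.0088e-5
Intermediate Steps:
y(N, c) = √(N + N*c)
1/(-99276 + y(84, 245)) = 1/(-99276 + √(84*(1 + 245))) = 1/(-99276 + √(84*246)) = 1/(-99276 + √20664) = 1/(-99276 + 6*√574)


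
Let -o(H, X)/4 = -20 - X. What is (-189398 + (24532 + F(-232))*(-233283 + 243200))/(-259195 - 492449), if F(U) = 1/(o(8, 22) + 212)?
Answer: -92375899397/285624720 ≈ -323.42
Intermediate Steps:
o(H, X) = 80 + 4*X (o(H, X) = -4*(-20 - X) = 80 + 4*X)
F(U) = 1/380 (F(U) = 1/((80 + 4*22) + 212) = 1/((80 + 88) + 212) = 1/(168 + 212) = 1/380)
(-189398 + (24532 + F(-232))*(-233283 + 243200))/(-259195 - 492449) = (-189398 + (24532 + 1/380)*(-233283 + 243200))/(-259195 - 492449) = (-189398 + (9322161/380)*9917)/(-751644) = (-189398 + 92447870637/380)*(-1/751644) = (92375899397/380)*(-1/751644) = -92375899397/285624720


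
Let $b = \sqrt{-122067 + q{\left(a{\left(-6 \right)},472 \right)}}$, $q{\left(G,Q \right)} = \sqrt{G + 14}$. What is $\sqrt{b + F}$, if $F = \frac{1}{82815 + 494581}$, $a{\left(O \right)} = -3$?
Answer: $\frac{\sqrt{144349 + 83346535204 i \sqrt{122067 - \sqrt{11}}}}{288698} \approx 13.217 + 13.217 i$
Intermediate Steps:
$q{\left(G,Q \right)} = \sqrt{14 + G}$
$F = \frac{1}{577396} \approx 1.7319 \cdot 10^{-6}$
$b = \sqrt{-122067 + \sqrt{11}}$ ($b = \sqrt{-122067 + \sqrt{14 - 3}} = \sqrt{-122067 + \sqrt{11}} \approx 349.38 i$)
$\sqrt{b + F} = \sqrt{\sqrt{-122067 + \sqrt{11}} + \frac{1}{577396}} = \sqrt{\frac{1}{577396} + \sqrt{-122067 + \sqrt{11}}}$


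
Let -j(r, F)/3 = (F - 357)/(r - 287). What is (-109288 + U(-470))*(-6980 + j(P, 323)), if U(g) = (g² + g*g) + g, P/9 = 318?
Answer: -5967923018716/2575 ≈ -2.3176e+9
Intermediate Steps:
P = 2862 (P = 9*318 = 2862)
U(g) = g + 2*g² (U(g) = (g² + g²) + g = 2*g² + g = g + 2*g²)
j(r, F) = -3*(-357 + F)/(-287 + r) (j(r, F) = -3*(F - 357)/(r - 287) = -3*(-357 + F)/(-287 + r))
(-109288 + U(-470))*(-6980 + j(P, 323)) = (-109288 - 470*(1 + 2*(-470)))*(-6980 + 3*(357 - 1*323)/(-287 + 2862)) = (-109288 - 470*(1 - 940))*(-6980 + 3*(357 - 323)/2575) = (-109288 - 470*(-939))*(-6980 + 3*(1/2575)*34) = (-109288 + 441330)*(-6980 + 102/2575) = 332042*(-17973398/2575) = -5967923018716/2575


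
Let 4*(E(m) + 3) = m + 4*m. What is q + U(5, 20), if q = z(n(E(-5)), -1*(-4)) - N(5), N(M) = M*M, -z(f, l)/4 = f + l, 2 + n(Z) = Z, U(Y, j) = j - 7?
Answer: 17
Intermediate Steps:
U(Y, j) = -7 + j
E(m) = -3 + 5*m/4 (E(m) = -3 + (m + 4*m)/4 = -3 + (5*m)/4 = -3 + 5*m/4)
n(Z) = -2 + Z
z(f, l) = -4*f - 4*l (z(f, l) = -4*(f + l) = -4*f - 4*l)
N(M) = M²
q = 4 (q = (-4*(-2 + (-3 + (5/4)*(-5))) - (-4)*(-4)) - 1*5² = (-4*(-2 + (-3 - 25/4)) - 4*4) - 1*25 = (-4*(-2 - 37/4) - 16) - 25 = (-4*(-45/4) - 16) - 25 = (45 - 16) - 25 = 29 - 25 = 4)
q + U(5, 20) = 4 + (-7 + 20) = 4 + 13 = 17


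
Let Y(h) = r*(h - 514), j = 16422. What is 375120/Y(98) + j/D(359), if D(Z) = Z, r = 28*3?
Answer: 9149631/261352 ≈ 35.009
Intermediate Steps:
r = 84
Y(h) = -43176 + 84*h (Y(h) = 84*(h - 514) = 84*(-514 + h) = -43176 + 84*h)
375120/Y(98) + j/D(359) = 375120/(-43176 + 84*98) + 16422/359 = 375120/(-43176 + 8232) + 16422*(1/359) = 375120/(-34944) + 16422/359 = 375120*(-1/34944) + 16422/359 = -7815/728 + 16422/359 = 9149631/261352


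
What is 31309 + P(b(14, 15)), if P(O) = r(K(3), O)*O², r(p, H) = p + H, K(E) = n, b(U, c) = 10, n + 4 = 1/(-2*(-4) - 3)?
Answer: 31929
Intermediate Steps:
n = -19/5 (n = -4 + 1/(-2*(-4) - 3) = -4 + 1/(8 - 3) = -4 + 1/5 = -4 + ⅕ = -19/5 ≈ -3.8000)
K(E) = -19/5
r(p, H) = H + p
P(O) = O²*(-19/5 + O) (P(O) = (O - 19/5)*O² = (-19/5 + O)*O² = O²*(-19/5 + O))
31309 + P(b(14, 15)) = 31309 + 10²*(-19/5 + 10) = 31309 + 100*(31/5) = 31309 + 620 = 31929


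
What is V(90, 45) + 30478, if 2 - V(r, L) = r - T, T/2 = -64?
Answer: 30262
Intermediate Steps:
T = -128 (T = 2*(-64) = -128)
V(r, L) = -126 - r (V(r, L) = 2 - (r - 1*(-128)) = 2 - (r + 128) = 2 - (128 + r) = 2 + (-128 - r) = -126 - r)
V(90, 45) + 30478 = (-126 - 1*90) + 30478 = (-126 - 90) + 30478 = -216 + 30478 = 30262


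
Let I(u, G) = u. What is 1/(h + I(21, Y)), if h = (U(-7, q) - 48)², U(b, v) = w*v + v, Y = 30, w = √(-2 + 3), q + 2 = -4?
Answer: 1/3621 ≈ 0.00027617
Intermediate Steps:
q = -6 (q = -2 - 4 = -6)
w = 1 (w = √1 = 1)
U(b, v) = 2*v (U(b, v) = 1*v + v = v + v = 2*v)
h = 3600 (h = (2*(-6) - 48)² = (-12 - 48)² = (-60)² = 3600)
1/(h + I(21, Y)) = 1/(3600 + 21) = 1/3621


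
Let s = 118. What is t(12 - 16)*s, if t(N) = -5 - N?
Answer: -118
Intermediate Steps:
t(12 - 16)*s = (-5 - (12 - 16))*118 = (-5 - 1*(-4))*118 = (-5 + 4)*118 = -1*118 = -118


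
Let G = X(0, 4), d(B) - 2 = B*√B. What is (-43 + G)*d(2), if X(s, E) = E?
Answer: -78 - 78*√2 ≈ -188.31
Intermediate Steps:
d(B) = 2 + B^(3/2) (d(B) = 2 + B*√B = 2 + B^(3/2))
G = 4
(-43 + G)*d(2) = (-43 + 4)*(2 + 2^(3/2)) = -39*(2 + 2*√2) = -78 - 78*√2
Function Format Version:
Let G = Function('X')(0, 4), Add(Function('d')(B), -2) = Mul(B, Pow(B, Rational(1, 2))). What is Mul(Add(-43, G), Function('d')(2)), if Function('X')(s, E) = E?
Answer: Add(-78, Mul(-78, Pow(2, Rational(1, 2)))) ≈ -188.31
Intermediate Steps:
Function('d')(B) = Add(2, Pow(B, Rational(3, 2))) (Function('d')(B) = Add(2, Mul(B, Pow(B, Rational(1, 2)))) = Add(2, Pow(B, Rational(3, 2))))
G = 4
Mul(Add(-43, G), Function('d')(2)) = Mul(Add(-43, 4), Add(2, Pow(2, Rational(3, 2)))) = Mul(-39, Add(2, Mul(2, Pow(2, Rational(1, 2))))) = Add(-78, Mul(-78, Pow(2, Rational(1, 2))))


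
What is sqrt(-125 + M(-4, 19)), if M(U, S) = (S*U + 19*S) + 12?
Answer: 2*sqrt(43) ≈ 13.115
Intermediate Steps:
M(U, S) = 12 + 19*S + S*U (M(U, S) = (19*S + S*U) + 12 = 12 + 19*S + S*U)
sqrt(-125 + M(-4, 19)) = sqrt(-125 + (12 + 19*19 + 19*(-4))) = sqrt(-125 + (12 + 361 - 76)) = sqrt(-125 + 297) = sqrt(172) = 2*sqrt(43)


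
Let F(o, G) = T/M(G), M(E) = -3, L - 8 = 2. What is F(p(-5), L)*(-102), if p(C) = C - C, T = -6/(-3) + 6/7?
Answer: 680/7 ≈ 97.143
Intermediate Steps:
L = 10 (L = 8 + 2 = 10)
T = 20/7 (T = -6*(-1/3) + 6*(1/7) = 2 + 6/7 = 20/7 ≈ 2.8571)
p(C) = 0
F(o, G) = -20/21 (F(o, G) = (20/7)/(-3) = (20/7)*(-1/3) = -20/21)
F(p(-5), L)*(-102) = -20/21*(-102) = 680/7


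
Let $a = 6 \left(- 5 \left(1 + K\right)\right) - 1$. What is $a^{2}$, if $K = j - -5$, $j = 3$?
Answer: $73441$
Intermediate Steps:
$K = 8$ ($K = 3 - -5 = 3 + 5 = 8$)
$a = -271$ ($a = 6 \left(- 5 \left(1 + 8\right)\right) - 1 = 6 \left(\left(-5\right) 9\right) - 1 = 6 \left(-45\right) - 1 = -270 - 1 = -271$)
$a^{2} = \left(-271\right)^{2} = 73441$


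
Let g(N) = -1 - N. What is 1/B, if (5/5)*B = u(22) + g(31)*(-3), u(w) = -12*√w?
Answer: 1/63 + √22/504 ≈ 0.025179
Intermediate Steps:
B = 96 - 12*√22 (B = -12*√22 + (-1 - 1*31)*(-3) = -12*√22 + (-1 - 31)*(-3) = -12*√22 - 32*(-3) = -12*√22 + 96 = 96 - 12*√22 ≈ 39.715)
1/B = 1/(96 - 12*√22)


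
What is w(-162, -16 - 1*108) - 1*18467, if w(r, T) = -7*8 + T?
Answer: -18647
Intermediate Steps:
w(r, T) = -56 + T
w(-162, -16 - 1*108) - 1*18467 = (-56 + (-16 - 1*108)) - 1*18467 = (-56 + (-16 - 108)) - 18467 = (-56 - 124) - 18467 = -180 - 18467 = -18647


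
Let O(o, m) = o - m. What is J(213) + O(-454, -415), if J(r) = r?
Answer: 174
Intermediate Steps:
J(213) + O(-454, -415) = 213 + (-454 - 1*(-415)) = 213 + (-454 + 415) = 213 - 39 = 174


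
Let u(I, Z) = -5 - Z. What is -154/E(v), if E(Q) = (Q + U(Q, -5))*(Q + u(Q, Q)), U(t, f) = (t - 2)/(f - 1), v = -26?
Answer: -231/160 ≈ -1.4438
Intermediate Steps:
U(t, f) = (-2 + t)/(-1 + f)
E(Q) = -5/3 - 25*Q/6 (E(Q) = (Q + (-2 + Q)/(-1 - 5))*(Q + (-5 - Q)) = (Q + (-2 + Q)/(-6))*(-5) = (Q - (-2 + Q)/6)*(-5) = (Q + (⅓ - Q/6))*(-5) = (⅓ + 5*Q/6)*(-5) = -5/3 - 25*Q/6)
-154/E(v) = -154/(-5/3 - 25/6*(-26)) = -154/(-5/3 + 325/3) = -154/320/3 = -154*3/320 = -231/160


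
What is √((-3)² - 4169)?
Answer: 8*I*√65 ≈ 64.498*I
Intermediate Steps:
√((-3)² - 4169) = √(9 - 4169) = √(-4160) = 8*I*√65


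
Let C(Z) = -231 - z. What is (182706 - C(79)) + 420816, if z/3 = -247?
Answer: 603012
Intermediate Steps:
z = -741 (z = 3*(-247) = -741)
C(Z) = 510 (C(Z) = -231 - 1*(-741) = -231 + 741 = 510)
(182706 - C(79)) + 420816 = (182706 - 1*510) + 420816 = (182706 - 510) + 420816 = 182196 + 420816 = 603012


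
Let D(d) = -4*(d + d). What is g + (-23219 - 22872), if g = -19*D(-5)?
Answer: -46851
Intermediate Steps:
D(d) = -8*d
g = -760 (g = -(-152)*(-5) = -19*40 = -760)
g + (-23219 - 22872) = -760 + (-23219 - 22872) = -760 - 46091 = -46851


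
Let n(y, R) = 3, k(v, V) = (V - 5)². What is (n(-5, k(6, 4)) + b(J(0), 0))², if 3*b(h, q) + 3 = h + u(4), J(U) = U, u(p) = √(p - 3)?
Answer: 49/9 ≈ 5.4444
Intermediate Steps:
u(p) = √(-3 + p)
k(v, V) = (-5 + V)²
b(h, q) = -⅔ + h/3 (b(h, q) = -1 + (h + √(-3 + 4))/3 = -1 + (h + √1)/3 = -1 + (h + 1)/3 = -1 + (1 + h)/3 = -1 + (⅓ + h/3) = -⅔ + h/3)
(n(-5, k(6, 4)) + b(J(0), 0))² = (3 + (-⅔ + (⅓)*0))² = (3 + (-⅔ + 0))² = (3 - ⅔)² = (7/3)² = 49/9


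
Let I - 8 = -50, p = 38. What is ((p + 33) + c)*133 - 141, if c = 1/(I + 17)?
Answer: 232417/25 ≈ 9296.7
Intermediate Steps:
I = -42 (I = 8 - 50 = -42)
c = -1/25 (c = 1/(-42 + 17) = 1/(-25) = -1/25 ≈ -0.040000)
((p + 33) + c)*133 - 141 = ((38 + 33) - 1/25)*133 - 141 = (71 - 1/25)*133 - 141 = (1774/25)*133 - 141 = 235942/25 - 141 = 232417/25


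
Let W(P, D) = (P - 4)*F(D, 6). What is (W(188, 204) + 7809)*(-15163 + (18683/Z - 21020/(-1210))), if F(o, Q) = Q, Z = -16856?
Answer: -39335513987421/291368 ≈ -1.3500e+8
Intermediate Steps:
W(P, D) = -24 + 6*P (W(P, D) = (P - 4)*6 = (-4 + P)*6 = -24 + 6*P)
(W(188, 204) + 7809)*(-15163 + (18683/Z - 21020/(-1210))) = ((-24 + 6*188) + 7809)*(-15163 + (18683/(-16856) - 21020/(-1210))) = ((-24 + 1128) + 7809)*(-15163 + (18683*(-1/16856) - 21020*(-1/1210))) = (1104 + 7809)*(-15163 + (-2669/2408 + 2102/121)) = 8913*(-15163 + 4738667/291368) = 8913*(-4413274317/291368) = -39335513987421/291368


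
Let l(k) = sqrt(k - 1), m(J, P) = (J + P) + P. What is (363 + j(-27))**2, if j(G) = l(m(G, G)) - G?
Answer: (390 + I*sqrt(82))**2 ≈ 1.5202e+5 + 7063.2*I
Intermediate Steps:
m(J, P) = J + 2*P
l(k) = sqrt(-1 + k)
j(G) = sqrt(-1 + 3*G) - G (j(G) = sqrt(-1 + (G + 2*G)) - G = sqrt(-1 + 3*G) - G)
(363 + j(-27))**2 = (363 + (sqrt(-1 + 3*(-27)) - 1*(-27)))**2 = (363 + (sqrt(-1 - 81) + 27))**2 = (363 + (sqrt(-82) + 27))**2 = (363 + (I*sqrt(82) + 27))**2 = (363 + (27 + I*sqrt(82)))**2 = (390 + I*sqrt(82))**2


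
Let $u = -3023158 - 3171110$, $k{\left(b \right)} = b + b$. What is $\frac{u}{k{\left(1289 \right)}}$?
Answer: $- \frac{3097134}{1289} \approx -2402.7$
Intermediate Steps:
$k{\left(b \right)} = 2 b$
$u = -6194268$
$\frac{u}{k{\left(1289 \right)}} = - \frac{6194268}{2 \cdot 1289} = - \frac{6194268}{2578} = \left(-6194268\right) \frac{1}{2578} = - \frac{3097134}{1289}$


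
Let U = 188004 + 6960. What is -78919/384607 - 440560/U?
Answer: -46207205959/18746129787 ≈ -2.4649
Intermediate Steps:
U = 194964
-78919/384607 - 440560/U = -78919/384607 - 440560/194964 = -78919*1/384607 - 440560*1/194964 = -78919/384607 - 110140/48741 = -46207205959/18746129787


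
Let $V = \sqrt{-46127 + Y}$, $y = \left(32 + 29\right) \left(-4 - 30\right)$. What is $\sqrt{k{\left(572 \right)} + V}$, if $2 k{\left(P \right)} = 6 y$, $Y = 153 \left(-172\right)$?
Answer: $\sqrt{-6222 + i \sqrt{72443}} \approx 1.706 + 78.898 i$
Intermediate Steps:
$Y = -26316$
$y = -2074$ ($y = 61 \left(-34\right) = -2074$)
$V = i \sqrt{72443}$ ($V = \sqrt{-46127 - 26316} = \sqrt{-72443} = i \sqrt{72443} \approx 269.15 i$)
$k{\left(P \right)} = -6222$ ($k{\left(P \right)} = \frac{6 \left(-2074\right)}{2} = \frac{1}{2} \left(-12444\right) = -6222$)
$\sqrt{k{\left(572 \right)} + V} = \sqrt{-6222 + i \sqrt{72443}}$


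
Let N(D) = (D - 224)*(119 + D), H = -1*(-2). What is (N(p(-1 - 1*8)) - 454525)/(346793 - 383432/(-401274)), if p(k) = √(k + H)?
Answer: -96544116756/69579698857 - 21066885*I*√7/69579698857 ≈ -1.3875 - 0.00080106*I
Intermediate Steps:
H = 2
p(k) = √(2 + k) (p(k) = √(k + 2) = √(2 + k))
N(D) = (-224 + D)*(119 + D)
(N(p(-1 - 1*8)) - 454525)/(346793 - 383432/(-401274)) = ((-26656 + (√(2 + (-1 - 1*8)))² - 105*√(2 + (-1 - 1*8))) - 454525)/(346793 - 383432/(-401274)) = ((-26656 + (√(2 + (-1 - 8)))² - 105*√(2 + (-1 - 8))) - 454525)/(346793 - 383432*(-1/401274)) = ((-26656 + (√(2 - 9))² - 105*√(2 - 9)) - 454525)/(346793 + 191716/200637) = ((-26656 + (√(-7))² - 105*I*√7) - 454525)/(69579698857/200637) = ((-26656 + (I*√7)² - 105*I*√7) - 454525)*(200637/69579698857) = ((-26656 - 7 - 105*I*√7) - 454525)*(200637/69579698857) = ((-26663 - 105*I*√7) - 454525)*(200637/69579698857) = (-481188 - 105*I*√7)*(200637/69579698857) = -96544116756/69579698857 - 21066885*I*√7/69579698857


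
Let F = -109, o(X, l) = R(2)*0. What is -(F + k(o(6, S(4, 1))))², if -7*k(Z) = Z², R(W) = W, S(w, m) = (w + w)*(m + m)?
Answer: -11881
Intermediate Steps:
S(w, m) = 4*m*w (S(w, m) = (2*w)*(2*m) = 4*m*w)
o(X, l) = 0 (o(X, l) = 2*0 = 0)
k(Z) = -Z²/7
-(F + k(o(6, S(4, 1))))² = -(-109 - ⅐*0²)² = -(-109 - ⅐*0)² = -(-109 + 0)² = -1*(-109)² = -1*11881 = -11881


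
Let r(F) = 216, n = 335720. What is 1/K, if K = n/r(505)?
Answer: 27/41965 ≈ 0.00064339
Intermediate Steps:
K = 41965/27 (K = 335720/216 = 335720*(1/216) = 41965/27 ≈ 1554.3)
1/K = 1/(41965/27) = 27/41965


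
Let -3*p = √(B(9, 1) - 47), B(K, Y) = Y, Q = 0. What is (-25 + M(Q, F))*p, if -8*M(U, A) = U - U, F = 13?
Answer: 25*I*√46/3 ≈ 56.519*I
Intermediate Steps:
M(U, A) = 0 (M(U, A) = -(U - U)/8 = -⅛*0 = 0)
p = -I*√46/3 (p = -√(1 - 47)/3 = -I*√46/3 ≈ -2.2608*I)
(-25 + M(Q, F))*p = (-25 + 0)*(-I*√46/3) = -(-25)*I*√46/3 = 25*I*√46/3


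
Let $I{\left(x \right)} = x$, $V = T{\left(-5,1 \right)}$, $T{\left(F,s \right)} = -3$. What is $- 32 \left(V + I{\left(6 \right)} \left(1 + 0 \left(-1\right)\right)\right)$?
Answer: $-96$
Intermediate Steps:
$V = -3$
$- 32 \left(V + I{\left(6 \right)} \left(1 + 0 \left(-1\right)\right)\right) = - 32 \left(-3 + 6 \left(1 + 0 \left(-1\right)\right)\right) = - 32 \left(-3 + 6 \left(1 + 0\right)\right) = - 32 \left(-3 + 6 \cdot 1\right) = - 32 \left(-3 + 6\right) = \left(-32\right) 3 = -96$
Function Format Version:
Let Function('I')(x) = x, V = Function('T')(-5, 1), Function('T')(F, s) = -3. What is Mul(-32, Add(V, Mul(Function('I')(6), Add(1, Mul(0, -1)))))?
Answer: -96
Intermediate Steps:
V = -3
Mul(-32, Add(V, Mul(Function('I')(6), Add(1, Mul(0, -1))))) = Mul(-32, Add(-3, Mul(6, Add(1, Mul(0, -1))))) = Mul(-32, Add(-3, Mul(6, Add(1, 0)))) = Mul(-32, Add(-3, Mul(6, 1))) = Mul(-32, Add(-3, 6)) = Mul(-32, 3) = -96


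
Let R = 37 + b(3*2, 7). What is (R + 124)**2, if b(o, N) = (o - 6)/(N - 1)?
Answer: 25921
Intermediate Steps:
b(o, N) = (-6 + o)/(-1 + N)
R = 37 (R = 37 + (-6 + 3*2)/(-1 + 7) = 37 + (-6 + 6)/6 = 37 + (1/6)*0 = 37 + 0 = 37)
(R + 124)**2 = (37 + 124)**2 = 161**2 = 25921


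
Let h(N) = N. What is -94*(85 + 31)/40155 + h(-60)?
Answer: -2420204/40155 ≈ -60.272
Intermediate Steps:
-94*(85 + 31)/40155 + h(-60) = -94*(85 + 31)/40155 - 60 = -94*116*(1/40155) - 60 = -10904*1/40155 - 60 = -10904/40155 - 60 = -2420204/40155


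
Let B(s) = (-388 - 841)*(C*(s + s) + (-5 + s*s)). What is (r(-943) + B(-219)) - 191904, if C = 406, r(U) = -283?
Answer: 159420501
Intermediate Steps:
B(s) = 6145 - 997948*s - 1229*s² (B(s) = (-388 - 841)*(406*(s + s) + (-5 + s*s)) = -1229*(406*(2*s) + (-5 + s²)) = -1229*(812*s + (-5 + s²)) = -1229*(-5 + s² + 812*s) = 6145 - 997948*s - 1229*s²)
(r(-943) + B(-219)) - 191904 = (-283 + (6145 - 997948*(-219) - 1229*(-219)²)) - 191904 = (-283 + (6145 + 218550612 - 1229*47961)) - 191904 = (-283 + (6145 + 218550612 - 58944069)) - 191904 = (-283 + 159612688) - 191904 = 159612405 - 191904 = 159420501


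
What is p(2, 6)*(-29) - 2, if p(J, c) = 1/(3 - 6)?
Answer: 23/3 ≈ 7.6667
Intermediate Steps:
p(J, c) = -1/3 (p(J, c) = 1/(-3) = -1/3)
p(2, 6)*(-29) - 2 = -1/3*(-29) - 2 = 29/3 - 2 = 23/3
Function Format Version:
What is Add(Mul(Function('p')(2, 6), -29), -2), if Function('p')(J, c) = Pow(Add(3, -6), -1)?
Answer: Rational(23, 3) ≈ 7.6667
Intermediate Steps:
Function('p')(J, c) = Rational(-1, 3) (Function('p')(J, c) = Pow(-3, -1) = Rational(-1, 3))
Add(Mul(Function('p')(2, 6), -29), -2) = Add(Mul(Rational(-1, 3), -29), -2) = Add(Rational(29, 3), -2) = Rational(23, 3)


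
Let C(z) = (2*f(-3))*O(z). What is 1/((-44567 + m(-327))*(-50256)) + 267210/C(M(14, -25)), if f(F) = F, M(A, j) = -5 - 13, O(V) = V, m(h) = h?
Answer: 5582197177681/2256192864 ≈ 2474.2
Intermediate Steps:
M(A, j) = -18
C(z) = -6*z (C(z) = (2*(-3))*z = -6*z)
1/((-44567 + m(-327))*(-50256)) + 267210/C(M(14, -25)) = 1/(-44567 - 327*(-50256)) + 267210/((-6*(-18))) = -1/50256/(-44894) + 267210/108 = -1/44894*(-1/50256) + 267210*(1/108) = 1/2256192864 + 14845/6 = 5582197177681/2256192864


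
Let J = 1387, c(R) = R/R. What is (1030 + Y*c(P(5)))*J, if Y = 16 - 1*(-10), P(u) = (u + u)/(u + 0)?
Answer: 1464672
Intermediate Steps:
P(u) = 2 (P(u) = (2*u)/u = 2)
c(R) = 1
Y = 26 (Y = 16 + 10 = 26)
(1030 + Y*c(P(5)))*J = (1030 + 26*1)*1387 = (1030 + 26)*1387 = 1056*1387 = 1464672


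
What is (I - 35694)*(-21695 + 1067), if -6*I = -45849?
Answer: 578666970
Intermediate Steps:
I = 15283/2 (I = -1/6*(-45849) = 15283/2 ≈ 7641.5)
(I - 35694)*(-21695 + 1067) = (15283/2 - 35694)*(-21695 + 1067) = -56105/2*(-20628) = 578666970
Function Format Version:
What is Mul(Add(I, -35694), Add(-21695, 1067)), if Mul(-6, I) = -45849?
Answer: 578666970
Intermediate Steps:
I = Rational(15283, 2) (I = Mul(Rational(-1, 6), -45849) = Rational(15283, 2) ≈ 7641.5)
Mul(Add(I, -35694), Add(-21695, 1067)) = Mul(Add(Rational(15283, 2), -35694), Add(-21695, 1067)) = Mul(Rational(-56105, 2), -20628) = 578666970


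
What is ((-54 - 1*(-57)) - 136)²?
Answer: 17689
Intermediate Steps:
((-54 - 1*(-57)) - 136)² = ((-54 + 57) - 136)² = (3 - 136)² = (-133)² = 17689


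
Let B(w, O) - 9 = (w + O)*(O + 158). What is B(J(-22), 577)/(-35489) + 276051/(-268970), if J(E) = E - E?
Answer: -123868026819/9545476330 ≈ -12.977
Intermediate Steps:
J(E) = 0
B(w, O) = 9 + (158 + O)*(O + w) (B(w, O) = 9 + (w + O)*(O + 158) = 9 + (O + w)*(158 + O) = 9 + (158 + O)*(O + w))
B(J(-22), 577)/(-35489) + 276051/(-268970) = (9 + 577² + 158*577 + 158*0 + 577*0)/(-35489) + 276051/(-268970) = (9 + 332929 + 91166 + 0 + 0)*(-1/35489) + 276051*(-1/268970) = 424104*(-1/35489) - 276051/268970 = -424104/35489 - 276051/268970 = -123868026819/9545476330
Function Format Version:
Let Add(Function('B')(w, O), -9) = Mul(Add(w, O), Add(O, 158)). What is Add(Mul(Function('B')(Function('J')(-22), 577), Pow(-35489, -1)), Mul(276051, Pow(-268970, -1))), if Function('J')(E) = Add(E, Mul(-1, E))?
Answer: Rational(-123868026819, 9545476330) ≈ -12.977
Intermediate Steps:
Function('J')(E) = 0
Function('B')(w, O) = Add(9, Mul(Add(158, O), Add(O, w))) (Function('B')(w, O) = Add(9, Mul(Add(w, O), Add(O, 158))) = Add(9, Mul(Add(O, w), Add(158, O))) = Add(9, Mul(Add(158, O), Add(O, w))))
Add(Mul(Function('B')(Function('J')(-22), 577), Pow(-35489, -1)), Mul(276051, Pow(-268970, -1))) = Add(Mul(Add(9, Pow(577, 2), Mul(158, 577), Mul(158, 0), Mul(577, 0)), Pow(-35489, -1)), Mul(276051, Pow(-268970, -1))) = Add(Mul(Add(9, 332929, 91166, 0, 0), Rational(-1, 35489)), Mul(276051, Rational(-1, 268970))) = Add(Mul(424104, Rational(-1, 35489)), Rational(-276051, 268970)) = Add(Rational(-424104, 35489), Rational(-276051, 268970)) = Rational(-123868026819, 9545476330)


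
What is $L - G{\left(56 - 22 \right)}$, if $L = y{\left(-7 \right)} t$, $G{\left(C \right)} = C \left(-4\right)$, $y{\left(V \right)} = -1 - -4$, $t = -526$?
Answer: $-1442$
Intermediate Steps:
$y{\left(V \right)} = 3$ ($y{\left(V \right)} = -1 + 4 = 3$)
$G{\left(C \right)} = - 4 C$
$L = -1578$ ($L = 3 \left(-526\right) = -1578$)
$L - G{\left(56 - 22 \right)} = -1578 - - 4 \left(56 - 22\right) = -1578 - \left(-4\right) 34 = -1578 - -136 = -1578 + 136 = -1442$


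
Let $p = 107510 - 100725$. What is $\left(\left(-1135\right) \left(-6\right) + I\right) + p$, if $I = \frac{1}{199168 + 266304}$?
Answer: $\frac{6328091841}{465472} \approx 13595.0$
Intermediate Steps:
$p = 6785$ ($p = 107510 - 100725 = 6785$)
$I = \frac{1}{465472} \approx 2.1484 \cdot 10^{-6}$
$\left(\left(-1135\right) \left(-6\right) + I\right) + p = \left(\left(-1135\right) \left(-6\right) + \frac{1}{465472}\right) + 6785 = \left(6810 + \frac{1}{465472}\right) + 6785 = \frac{3169864321}{465472} + 6785 = \frac{6328091841}{465472}$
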